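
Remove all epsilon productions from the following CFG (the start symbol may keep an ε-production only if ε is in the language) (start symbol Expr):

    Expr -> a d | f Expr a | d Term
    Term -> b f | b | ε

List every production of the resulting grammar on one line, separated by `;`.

The nullable symbols are {Term}.
ε ∉ L(G), so no ε-production is kept.
Expand every rule over subsets of its nullable positions: Expr → d Term gives d Term | d.

Expr -> a d | f Expr a | d Term | d; Term -> b f | b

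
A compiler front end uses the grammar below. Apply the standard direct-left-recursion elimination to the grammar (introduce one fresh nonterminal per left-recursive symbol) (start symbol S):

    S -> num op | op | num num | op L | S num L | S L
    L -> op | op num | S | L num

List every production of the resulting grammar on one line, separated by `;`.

S -> num op S' | op S' | num num S' | op L S'; L -> op L' | op num L' | S L'; S' -> num L S' | L S' | ε; L' -> num L' | ε

S, L are directly left-recursive.
For S: α = {num L, L}, β = {num op, op, num num, op L}. Rewrite as S → β S' and S' → α S' | ε.
For L: α = {num}, β = {op, op num, S}. Rewrite as L → β L' and L' → α L' | ε.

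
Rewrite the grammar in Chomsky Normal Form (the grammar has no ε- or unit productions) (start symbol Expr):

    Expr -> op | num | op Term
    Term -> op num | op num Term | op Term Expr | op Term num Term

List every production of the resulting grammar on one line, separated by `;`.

Expr -> op | num | X1 Term; Term -> X1 X2 | X1 Y1 | X1 Y2 | X1 Y3; X1 -> op; X2 -> num; Y1 -> X2 Term; Y2 -> Term Expr; Y3 -> Term Y4; Y4 -> X2 Term

Introduce a nonterminal for each terminal appearing in a rule of length ≥ 2: X1 → op, X2 → num.
Binarize each right-hand side of length ≥ 3 by chaining fresh nonterminals (Y1, Y2, …): affected rules were Term → X1 X2 Term; Term → X1 Term Expr; Term → X1 Term X2 Term.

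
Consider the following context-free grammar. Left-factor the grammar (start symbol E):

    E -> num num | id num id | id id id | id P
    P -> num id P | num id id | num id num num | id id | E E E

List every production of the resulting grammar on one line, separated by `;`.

E has alternatives sharing prefix 'id': factor to E → id E' with E' → num id | id id | P.
P has alternatives sharing prefix 'num id': factor to P → num id P' with P' → P | id | num num.

E -> num num | id E'; P -> id id | E E E | num id P'; E' -> num id | id id | P; P' -> P | id | num num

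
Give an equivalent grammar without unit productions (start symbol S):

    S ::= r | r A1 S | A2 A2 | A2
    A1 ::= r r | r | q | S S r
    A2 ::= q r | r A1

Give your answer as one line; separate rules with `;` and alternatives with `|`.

S ::= q r | r A1 | r | r A1 S | A2 A2; A1 ::= r r | r | q | S S r; A2 ::= q r | r A1

Unit pairs: S ⇒* {A2}.
For each unit pair (A, B), copy every non-unit production of B to A, then drop all unit productions.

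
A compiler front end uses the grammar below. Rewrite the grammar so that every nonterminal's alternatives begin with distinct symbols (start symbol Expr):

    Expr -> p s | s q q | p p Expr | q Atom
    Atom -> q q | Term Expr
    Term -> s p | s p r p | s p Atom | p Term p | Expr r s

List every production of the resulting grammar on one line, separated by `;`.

Expr -> s q q | q Atom | p Expr1; Atom -> q q | Term Expr; Term -> p Term p | Expr r s | s p Term1; Expr1 -> s | p Expr; Term1 -> ε | r p | Atom

Expr has alternatives sharing prefix 'p': factor to Expr → p Expr1 with Expr1 → s | p Expr.
Term has alternatives sharing prefix 's p': factor to Term → s p Term1 with Term1 → ε | r p | Atom.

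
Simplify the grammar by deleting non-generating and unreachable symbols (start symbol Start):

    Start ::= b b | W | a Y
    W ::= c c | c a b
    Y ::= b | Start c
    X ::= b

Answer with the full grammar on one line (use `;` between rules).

Generating nonterminals: {Start, W, X, Y}.
Reachable from Start after that: {Start, W, Y}.
Removed useless symbols: {X} and every production mentioning them.

Start ::= b b | W | a Y; W ::= c c | c a b; Y ::= b | Start c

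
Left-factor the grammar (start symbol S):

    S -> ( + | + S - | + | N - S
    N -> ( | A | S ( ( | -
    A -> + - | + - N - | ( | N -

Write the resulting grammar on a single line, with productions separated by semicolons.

S has alternatives sharing prefix '+': factor to S → + S' with S' → S - | ε.
A has alternatives sharing prefix '+ -': factor to A → + - A' with A' → ε | N -.

S -> ( + | N - S | + S'; N -> ( | A | S ( ( | -; A -> ( | N - | + - A'; S' -> S - | ε; A' -> ε | N -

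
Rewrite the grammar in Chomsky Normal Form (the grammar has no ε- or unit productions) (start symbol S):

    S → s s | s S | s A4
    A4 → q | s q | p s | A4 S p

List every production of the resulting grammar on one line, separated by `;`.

Introduce a nonterminal for each terminal appearing in a rule of length ≥ 2: X1 → s, X2 → q, X3 → p.
Binarize each right-hand side of length ≥ 3 by chaining fresh nonterminals (Y1, Y2, …): affected rules were A4 → A4 S X3.

S → X1 X1 | X1 S | X1 A4; A4 → q | X1 X2 | X3 X1 | A4 Y1; X1 → s; X2 → q; X3 → p; Y1 → S X3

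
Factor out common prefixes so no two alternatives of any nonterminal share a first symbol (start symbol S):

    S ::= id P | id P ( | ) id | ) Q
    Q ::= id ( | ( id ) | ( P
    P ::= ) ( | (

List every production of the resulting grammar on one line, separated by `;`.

S ::= id P S' | ) S''; Q ::= id ( | ( Q'; P ::= ) ( | (; S' ::= epsilon | (; S'' ::= id | Q; Q' ::= id ) | P

S has alternatives sharing prefix 'id P': factor to S → id P S' with S' → ε | (.
S has alternatives sharing prefix ')': factor to S → ) S'' with S'' → id | Q.
Q has alternatives sharing prefix '(': factor to Q → ( Q' with Q' → id ) | P.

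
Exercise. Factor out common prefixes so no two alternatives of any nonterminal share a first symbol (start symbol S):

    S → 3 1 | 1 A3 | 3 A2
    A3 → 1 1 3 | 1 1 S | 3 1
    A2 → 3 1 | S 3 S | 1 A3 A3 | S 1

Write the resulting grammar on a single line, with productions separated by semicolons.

S → 1 A3 | 3 S'; A3 → 3 1 | 1 1 A3'; A2 → 3 1 | 1 A3 A3 | S A2'; S' → 1 | A2; A3' → 3 | S; A2' → 3 S | 1

S has alternatives sharing prefix '3': factor to S → 3 S' with S' → 1 | A2.
A3 has alternatives sharing prefix '1 1': factor to A3 → 1 1 A3' with A3' → 3 | S.
A2 has alternatives sharing prefix 'S': factor to A2 → S A2' with A2' → 3 S | 1.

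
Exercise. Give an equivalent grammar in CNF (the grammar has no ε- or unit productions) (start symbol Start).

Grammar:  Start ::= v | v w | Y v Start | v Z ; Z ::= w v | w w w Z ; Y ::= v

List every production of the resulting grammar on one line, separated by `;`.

Start ::= v | X1 X2 | Y Y1 | X1 Z; Z ::= X2 X1 | X2 Y2; Y ::= v; X1 ::= v; X2 ::= w; Y1 ::= X1 Start; Y2 ::= X2 Y3; Y3 ::= X2 Z

Introduce a nonterminal for each terminal appearing in a rule of length ≥ 2: X1 → v, X2 → w.
Binarize each right-hand side of length ≥ 3 by chaining fresh nonterminals (Y1, Y2, …): affected rules were Start → Y X1 Start; Z → X2 X2 X2 Z.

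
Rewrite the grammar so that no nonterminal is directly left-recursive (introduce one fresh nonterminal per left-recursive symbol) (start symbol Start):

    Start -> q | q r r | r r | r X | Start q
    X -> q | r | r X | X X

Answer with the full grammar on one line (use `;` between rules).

Start, X are directly left-recursive.
For Start: α = {q}, β = {q, q r r, r r, r X}. Rewrite as Start → β Start1 and Start1 → α Start1 | ε.
For X: α = {X}, β = {q, r, r X}. Rewrite as X → β X1 and X1 → α X1 | ε.

Start -> q Start1 | q r r Start1 | r r Start1 | r X Start1; X -> q X1 | r X1 | r X X1; Start1 -> q Start1 | ε; X1 -> X X1 | ε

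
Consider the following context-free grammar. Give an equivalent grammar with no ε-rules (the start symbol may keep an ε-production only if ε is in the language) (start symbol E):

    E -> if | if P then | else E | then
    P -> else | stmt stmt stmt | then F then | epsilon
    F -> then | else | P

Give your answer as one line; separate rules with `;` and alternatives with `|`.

E -> if | if P then | if then | else E | then; P -> else | stmt stmt stmt | then F then | then then; F -> then | else | P

Nullable nonterminals: {F, P}.
ε ∉ L(G), so no ε-production is kept.
For each production, add variants omitting each subset of nullable occurrences: E → if P then gives if P then | if then. P → then F then gives then F then | then then.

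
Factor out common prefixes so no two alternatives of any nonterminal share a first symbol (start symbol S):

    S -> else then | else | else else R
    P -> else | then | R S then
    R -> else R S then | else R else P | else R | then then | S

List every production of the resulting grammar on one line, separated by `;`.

S has alternatives sharing prefix 'else': factor to S → else S' with S' → then | ε | else R.
R has alternatives sharing prefix 'else R': factor to R → else R R' with R' → S then | else P | ε.

S -> else S'; P -> else | then | R S then; R -> then then | S | else R R'; S' -> then | ε | else R; R' -> S then | else P | ε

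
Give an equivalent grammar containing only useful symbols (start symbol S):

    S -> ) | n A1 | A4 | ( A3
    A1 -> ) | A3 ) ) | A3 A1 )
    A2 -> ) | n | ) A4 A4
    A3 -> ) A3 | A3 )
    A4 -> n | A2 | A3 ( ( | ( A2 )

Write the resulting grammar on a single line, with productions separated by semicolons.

S -> ) | n A1 | A4; A1 -> ); A2 -> ) | n | ) A4 A4; A4 -> n | A2 | ( A2 )

Generating nonterminals: {A1, A2, A4, S}.
Reachable from S after that: {A1, A2, A4, S}.
Removed useless symbols: {A3} and every production mentioning them.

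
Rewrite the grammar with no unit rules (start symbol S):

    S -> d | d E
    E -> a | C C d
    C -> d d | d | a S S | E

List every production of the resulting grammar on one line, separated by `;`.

Unit pairs: C ⇒* {E}.
For every A with A ⇒* B via unit rules, add B's non-unit alternatives to A; then delete every rule of the form X → Y.

S -> d | d E; E -> a | C C d; C -> a | C C d | d d | d | a S S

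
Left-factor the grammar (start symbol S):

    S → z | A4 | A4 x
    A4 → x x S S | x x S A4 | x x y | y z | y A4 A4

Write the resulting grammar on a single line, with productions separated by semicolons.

S → z | A4 S'; A4 → x x A4' | y A4''; S' → ε | x; A4' → y | S A4'''; A4'' → z | A4 A4; A4''' → S | A4

S has alternatives sharing prefix 'A4': factor to S → A4 S' with S' → ε | x.
A4 has alternatives sharing prefix 'x x': factor to A4 → x x A4' with A4' → S S | S A4 | y.
A4 has alternatives sharing prefix 'y': factor to A4 → y A4'' with A4'' → z | A4 A4.
A4' has alternatives sharing prefix 'S': factor to A4' → S A4''' with A4''' → S | A4.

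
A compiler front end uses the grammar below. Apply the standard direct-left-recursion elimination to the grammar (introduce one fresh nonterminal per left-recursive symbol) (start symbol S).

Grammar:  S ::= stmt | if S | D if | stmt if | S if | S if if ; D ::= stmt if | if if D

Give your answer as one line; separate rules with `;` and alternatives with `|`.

Left recursion appears on S.
For S: α = {if, if if}, β = {stmt, if S, D if, stmt if}. Rewrite as S → β S' and S' → α S' | ε.

S ::= stmt S' | if S S' | D if S' | stmt if S'; D ::= stmt if | if if D; S' ::= if S' | if if S' | ε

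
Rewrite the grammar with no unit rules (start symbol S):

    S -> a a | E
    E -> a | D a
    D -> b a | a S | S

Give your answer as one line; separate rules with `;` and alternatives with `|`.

Unit pairs: D ⇒* {E, S}; S ⇒* {E}.
For every A with A ⇒* B via unit rules, add B's non-unit alternatives to A; then delete every rule of the form X → Y.

S -> a | D a | a a; E -> a | D a; D -> a a | a | D a | b a | a S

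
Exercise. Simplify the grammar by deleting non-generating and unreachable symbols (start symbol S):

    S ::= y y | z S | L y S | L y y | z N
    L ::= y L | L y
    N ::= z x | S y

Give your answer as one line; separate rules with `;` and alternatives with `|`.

Generating nonterminals: {N, S}.
Reachable from S after that: {N, S}.
Removed useless symbols: {L} and every production mentioning them.

S ::= y y | z S | z N; N ::= z x | S y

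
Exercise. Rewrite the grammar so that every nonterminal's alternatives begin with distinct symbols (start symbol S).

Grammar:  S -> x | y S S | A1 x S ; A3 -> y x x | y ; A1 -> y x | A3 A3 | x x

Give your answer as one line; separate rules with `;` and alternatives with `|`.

S -> x | y S S | A1 x S; A3 -> y A3'; A1 -> y x | A3 A3 | x x; A3' -> x x | epsilon

A3 has alternatives sharing prefix 'y': factor to A3 → y A3' with A3' → x x | ε.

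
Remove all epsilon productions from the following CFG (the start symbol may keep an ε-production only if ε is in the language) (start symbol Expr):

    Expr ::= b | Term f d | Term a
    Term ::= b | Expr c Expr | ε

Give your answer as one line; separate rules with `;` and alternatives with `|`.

Nullable nonterminals: {Term}.
ε ∉ L(G), so no ε-production is kept.
Expand every rule over subsets of its nullable positions: Expr → Term f d gives Term f d | f d. Expr → Term a gives Term a | a.

Expr ::= b | Term f d | f d | Term a | a; Term ::= b | Expr c Expr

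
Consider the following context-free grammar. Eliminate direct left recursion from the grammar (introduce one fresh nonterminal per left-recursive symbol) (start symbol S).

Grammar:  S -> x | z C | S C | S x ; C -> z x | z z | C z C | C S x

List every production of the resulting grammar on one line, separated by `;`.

Directly left-recursive nonterminals: S, C.
For S: α = {C, x}, β = {x, z C}. Rewrite as S → β S' and S' → α S' | ε.
For C: α = {z C, S x}, β = {z x, z z}. Rewrite as C → β C' and C' → α C' | ε.

S -> x S' | z C S'; C -> z x C' | z z C'; S' -> C S' | x S' | ε; C' -> z C C' | S x C' | ε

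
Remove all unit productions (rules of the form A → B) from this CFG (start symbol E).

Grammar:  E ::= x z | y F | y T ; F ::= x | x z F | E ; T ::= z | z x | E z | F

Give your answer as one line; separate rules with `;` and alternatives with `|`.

E ::= x z | y F | y T; F ::= x z | y F | y T | x | x z F; T ::= x z | y F | y T | x | x z F | z | z x | E z

Unit pairs: F ⇒* {E}; T ⇒* {E, F}.
Replace each nonterminal's rules with the union of the non-unit rules of every nonterminal it unit-derives.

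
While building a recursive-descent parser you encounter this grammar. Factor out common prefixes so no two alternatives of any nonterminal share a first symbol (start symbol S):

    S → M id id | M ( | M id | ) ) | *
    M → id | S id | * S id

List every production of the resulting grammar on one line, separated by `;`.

S has alternatives sharing prefix 'M': factor to S → M S' with S' → id id | ( | id.
S' has alternatives sharing prefix 'id': factor to S' → id S'' with S'' → id | ε.

S → ) ) | * | M S'; M → id | S id | * S id; S' → ( | id S''; S'' → id | ε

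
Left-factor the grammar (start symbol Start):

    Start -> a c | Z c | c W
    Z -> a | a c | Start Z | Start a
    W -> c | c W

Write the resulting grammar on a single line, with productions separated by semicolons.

Start -> a c | Z c | c W; Z -> a Z1 | Start Z2; W -> c W1; Z1 -> ε | c; Z2 -> Z | a; W1 -> ε | W

Z has alternatives sharing prefix 'a': factor to Z → a Z1 with Z1 → ε | c.
Z has alternatives sharing prefix 'Start': factor to Z → Start Z2 with Z2 → Z | a.
W has alternatives sharing prefix 'c': factor to W → c W1 with W1 → ε | W.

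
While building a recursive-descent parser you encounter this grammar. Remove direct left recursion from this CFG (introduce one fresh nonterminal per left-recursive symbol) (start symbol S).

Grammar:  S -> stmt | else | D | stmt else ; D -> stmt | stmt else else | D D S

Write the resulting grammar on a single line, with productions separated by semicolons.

Left recursion appears on D.
For D: α = {D S}, β = {stmt, stmt else else}. Rewrite as D → β D' and D' → α D' | ε.

S -> stmt | else | D | stmt else; D -> stmt D' | stmt else else D'; D' -> D S D' | ε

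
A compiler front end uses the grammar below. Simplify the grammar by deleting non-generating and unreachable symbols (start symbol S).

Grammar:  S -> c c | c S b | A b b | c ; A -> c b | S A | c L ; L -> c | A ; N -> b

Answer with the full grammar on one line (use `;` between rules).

S -> c c | c S b | A b b | c; A -> c b | S A | c L; L -> c | A

Generating nonterminals: {A, L, N, S}.
Reachable from S after that: {A, L, S}.
Removed useless symbols: {N} and every production mentioning them.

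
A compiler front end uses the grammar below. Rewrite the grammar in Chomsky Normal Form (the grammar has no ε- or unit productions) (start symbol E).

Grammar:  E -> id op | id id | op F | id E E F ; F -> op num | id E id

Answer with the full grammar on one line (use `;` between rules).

E -> X1 X2 | X1 X1 | X2 F | X1 Y1; F -> X2 X3 | X1 Y3; X1 -> id; X2 -> op; X3 -> num; Y1 -> E Y2; Y2 -> E F; Y3 -> E X1

Introduce a nonterminal for each terminal appearing in a rule of length ≥ 2: X1 → id, X2 → op, X3 → num.
Binarize each right-hand side of length ≥ 3 by chaining fresh nonterminals (Y1, Y2, …): affected rules were E → X1 E E F; F → X1 E X1.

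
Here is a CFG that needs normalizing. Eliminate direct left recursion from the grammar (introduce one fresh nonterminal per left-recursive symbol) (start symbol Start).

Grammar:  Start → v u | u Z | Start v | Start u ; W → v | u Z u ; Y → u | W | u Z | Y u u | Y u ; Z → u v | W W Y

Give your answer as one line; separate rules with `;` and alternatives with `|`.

Left recursion appears on Start, Y.
For Start: α = {v, u}, β = {v u, u Z}. Rewrite as Start → β Start1 and Start1 → α Start1 | ε.
For Y: α = {u u, u}, β = {u, W, u Z}. Rewrite as Y → β Y1 and Y1 → α Y1 | ε.

Start → v u Start1 | u Z Start1; W → v | u Z u; Y → u Y1 | W Y1 | u Z Y1; Z → u v | W W Y; Start1 → v Start1 | u Start1 | ε; Y1 → u u Y1 | u Y1 | ε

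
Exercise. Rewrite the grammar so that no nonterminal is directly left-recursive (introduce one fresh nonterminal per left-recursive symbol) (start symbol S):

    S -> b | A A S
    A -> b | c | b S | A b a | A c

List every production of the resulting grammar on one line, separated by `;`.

S -> b | A A S; A -> b A' | c A' | b S A'; A' -> b a A' | c A' | eps

A is directly left-recursive.
For A: α = {b a, c}, β = {b, c, b S}. Rewrite as A → β A' and A' → α A' | ε.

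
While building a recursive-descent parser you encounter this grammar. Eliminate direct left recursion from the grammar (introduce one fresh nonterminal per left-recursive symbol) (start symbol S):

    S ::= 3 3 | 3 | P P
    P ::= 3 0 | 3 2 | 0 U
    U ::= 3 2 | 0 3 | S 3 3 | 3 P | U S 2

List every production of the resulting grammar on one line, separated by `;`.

S ::= 3 3 | 3 | P P; P ::= 3 0 | 3 2 | 0 U; U ::= 3 2 U' | 0 3 U' | S 3 3 U' | 3 P U'; U' ::= S 2 U' | epsilon

U is directly left-recursive.
For U: α = {S 2}, β = {3 2, 0 3, S 3 3, 3 P}. Rewrite as U → β U' and U' → α U' | ε.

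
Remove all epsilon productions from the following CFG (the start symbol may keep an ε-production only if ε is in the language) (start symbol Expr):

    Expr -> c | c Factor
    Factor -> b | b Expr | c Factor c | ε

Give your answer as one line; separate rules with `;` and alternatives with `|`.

The nullable symbols are {Factor}.
ε ∉ L(G), so no ε-production is kept.
Expand every rule over subsets of its nullable positions: Factor → c Factor c gives c Factor c | c c.

Expr -> c | c Factor; Factor -> b | b Expr | c Factor c | c c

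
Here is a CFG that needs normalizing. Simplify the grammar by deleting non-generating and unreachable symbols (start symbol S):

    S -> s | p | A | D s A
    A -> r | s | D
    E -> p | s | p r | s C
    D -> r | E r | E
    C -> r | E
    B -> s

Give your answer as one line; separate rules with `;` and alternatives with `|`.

Generating nonterminals: {A, B, C, D, E, S}.
Reachable from S after that: {A, C, D, E, S}.
Removed useless symbols: {B} and every production mentioning them.

S -> s | p | A | D s A; A -> r | s | D; E -> p | s | p r | s C; D -> r | E r | E; C -> r | E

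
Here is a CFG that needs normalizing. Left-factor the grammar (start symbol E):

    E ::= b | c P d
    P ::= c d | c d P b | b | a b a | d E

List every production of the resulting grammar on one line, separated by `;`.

P has alternatives sharing prefix 'c d': factor to P → c d P' with P' → ε | P b.

E ::= b | c P d; P ::= b | a b a | d E | c d P'; P' ::= ε | P b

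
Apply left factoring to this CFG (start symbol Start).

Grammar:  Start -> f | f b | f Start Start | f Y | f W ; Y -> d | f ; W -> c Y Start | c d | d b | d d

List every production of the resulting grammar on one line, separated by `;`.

Start has alternatives sharing prefix 'f': factor to Start → f Start1 with Start1 → ε | b | Start Start | Y | W.
W has alternatives sharing prefix 'c': factor to W → c W1 with W1 → Y Start | d.
W has alternatives sharing prefix 'd': factor to W → d W2 with W2 → b | d.

Start -> f Start1; Y -> d | f; W -> c W1 | d W2; Start1 -> ε | b | Start Start | Y | W; W1 -> Y Start | d; W2 -> b | d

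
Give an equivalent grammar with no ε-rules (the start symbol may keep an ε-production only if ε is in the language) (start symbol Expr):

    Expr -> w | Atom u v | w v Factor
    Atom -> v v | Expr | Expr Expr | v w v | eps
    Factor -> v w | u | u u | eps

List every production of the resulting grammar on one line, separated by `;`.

The nullable symbols are {Atom, Factor}.
ε ∉ L(G), so no ε-production is kept.
Add the nullable-subset variants: Expr → Atom u v gives Atom u v | u v. Expr → w v Factor gives w v Factor | w v.

Expr -> w | Atom u v | u v | w v Factor | w v; Atom -> v v | Expr | Expr Expr | v w v; Factor -> v w | u | u u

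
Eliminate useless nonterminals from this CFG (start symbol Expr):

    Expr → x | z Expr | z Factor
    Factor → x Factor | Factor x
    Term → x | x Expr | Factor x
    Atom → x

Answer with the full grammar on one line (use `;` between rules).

Expr → x | z Expr

Generating nonterminals: {Atom, Expr, Term}.
Reachable from Expr after that: {Expr}.
Removed useless symbols: {Atom, Factor, Term} and every production mentioning them.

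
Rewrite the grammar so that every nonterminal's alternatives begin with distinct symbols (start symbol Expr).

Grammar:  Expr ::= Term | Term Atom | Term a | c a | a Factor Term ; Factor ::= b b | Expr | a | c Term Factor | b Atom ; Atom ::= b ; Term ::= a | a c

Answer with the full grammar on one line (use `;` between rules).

Expr has alternatives sharing prefix 'Term': factor to Expr → Term Expr1 with Expr1 → ε | Atom | a.
Factor has alternatives sharing prefix 'b': factor to Factor → b Factor1 with Factor1 → b | Atom.
Term has alternatives sharing prefix 'a': factor to Term → a Term1 with Term1 → ε | c.

Expr ::= c a | a Factor Term | Term Expr1; Factor ::= Expr | a | c Term Factor | b Factor1; Atom ::= b; Term ::= a Term1; Expr1 ::= ε | Atom | a; Factor1 ::= b | Atom; Term1 ::= ε | c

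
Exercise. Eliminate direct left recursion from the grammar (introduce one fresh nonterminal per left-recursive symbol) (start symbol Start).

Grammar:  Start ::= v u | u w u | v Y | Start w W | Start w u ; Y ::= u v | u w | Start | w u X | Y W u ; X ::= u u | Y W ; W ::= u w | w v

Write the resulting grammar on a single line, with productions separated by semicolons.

Start ::= v u Start1 | u w u Start1 | v Y Start1; Y ::= u v Y1 | u w Y1 | Start Y1 | w u X Y1; X ::= u u | Y W; W ::= u w | w v; Start1 ::= w W Start1 | w u Start1 | ε; Y1 ::= W u Y1 | ε

Start, Y are directly left-recursive.
For Start: α = {w W, w u}, β = {v u, u w u, v Y}. Rewrite as Start → β Start1 and Start1 → α Start1 | ε.
For Y: α = {W u}, β = {u v, u w, Start, w u X}. Rewrite as Y → β Y1 and Y1 → α Y1 | ε.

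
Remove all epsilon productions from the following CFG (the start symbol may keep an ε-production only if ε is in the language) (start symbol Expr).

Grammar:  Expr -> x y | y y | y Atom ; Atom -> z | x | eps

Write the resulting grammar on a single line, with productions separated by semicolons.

Expr -> x y | y y | y Atom | y; Atom -> z | x

Nullable nonterminals: {Atom}.
ε ∉ L(G), so no ε-production is kept.
Add the nullable-subset variants: Expr → y Atom gives y Atom | y.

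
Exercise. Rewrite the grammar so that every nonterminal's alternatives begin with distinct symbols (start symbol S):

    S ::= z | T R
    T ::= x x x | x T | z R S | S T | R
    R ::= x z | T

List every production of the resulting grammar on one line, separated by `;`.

S ::= z | T R; T ::= z R S | S T | R | x T'; R ::= x z | T; T' ::= x x | T

T has alternatives sharing prefix 'x': factor to T → x T' with T' → x x | T.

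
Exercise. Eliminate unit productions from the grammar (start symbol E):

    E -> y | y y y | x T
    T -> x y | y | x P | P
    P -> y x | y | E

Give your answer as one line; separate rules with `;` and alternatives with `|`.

Unit pairs: P ⇒* {E}; T ⇒* {E, P}.
For every A with A ⇒* B via unit rules, add B's non-unit alternatives to A; then delete every rule of the form X → Y.

E -> y | y y y | x T; T -> y | y y y | x T | y x | x y | x P; P -> y | y y y | x T | y x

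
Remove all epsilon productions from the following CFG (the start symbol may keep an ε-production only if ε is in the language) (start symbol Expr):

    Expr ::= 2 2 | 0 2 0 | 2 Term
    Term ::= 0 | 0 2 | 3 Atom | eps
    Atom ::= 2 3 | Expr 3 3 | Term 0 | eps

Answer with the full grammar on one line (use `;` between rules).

Expr ::= 2 2 | 0 2 0 | 2 Term | 2; Term ::= 0 | 0 2 | 3 Atom | 3; Atom ::= 2 3 | Expr 3 3 | Term 0 | 0

The nullable symbols are {Atom, Term}.
ε ∉ L(G), so no ε-production is kept.
Expand every rule over subsets of its nullable positions: Expr → 2 Term gives 2 Term | 2. Term → 3 Atom gives 3 Atom | 3. Atom → Term 0 gives Term 0 | 0.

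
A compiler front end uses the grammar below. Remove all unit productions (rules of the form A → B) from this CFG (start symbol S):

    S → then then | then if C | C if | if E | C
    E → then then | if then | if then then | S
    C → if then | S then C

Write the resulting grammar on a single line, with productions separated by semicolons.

S → if then | S then C | then then | then if C | C if | if E; E → then then | if then | if then then | S then C | then if C | C if | if E; C → if then | S then C

Unit pairs: E ⇒* {C, S}; S ⇒* {C}.
For every A with A ⇒* B via unit rules, add B's non-unit alternatives to A; then delete every rule of the form X → Y.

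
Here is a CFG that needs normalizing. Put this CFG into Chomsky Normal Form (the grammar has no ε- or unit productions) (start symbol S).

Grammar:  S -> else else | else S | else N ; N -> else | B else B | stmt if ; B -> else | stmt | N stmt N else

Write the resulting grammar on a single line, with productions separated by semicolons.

Introduce a nonterminal for each terminal appearing in a rule of length ≥ 2: X1 → else, X2 → stmt, X3 → if.
Binarize each right-hand side of length ≥ 3 by chaining fresh nonterminals (Y1, Y2, …): affected rules were N → B X1 B; B → N X2 N X1.

S -> X1 X1 | X1 S | X1 N; N -> else | B Y1 | X2 X3; B -> else | stmt | N Y2; X1 -> else; X2 -> stmt; X3 -> if; Y1 -> X1 B; Y2 -> X2 Y3; Y3 -> N X1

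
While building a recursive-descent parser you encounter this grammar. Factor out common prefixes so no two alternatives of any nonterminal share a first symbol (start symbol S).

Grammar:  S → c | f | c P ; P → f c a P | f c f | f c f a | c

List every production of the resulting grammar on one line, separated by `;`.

S has alternatives sharing prefix 'c': factor to S → c S' with S' → ε | P.
P has alternatives sharing prefix 'f c': factor to P → f c P' with P' → a P | f | f a.
P' has alternatives sharing prefix 'f': factor to P' → f P'' with P'' → ε | a.

S → f | c S'; P → c | f c P'; S' → ε | P; P' → a P | f P''; P'' → ε | a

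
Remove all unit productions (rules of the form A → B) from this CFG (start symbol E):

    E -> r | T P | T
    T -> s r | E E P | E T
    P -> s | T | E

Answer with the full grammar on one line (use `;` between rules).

E -> r | T P | s r | E E P | E T; T -> s r | E E P | E T; P -> r | T P | s | s r | E E P | E T

Unit pairs: E ⇒* {T}; P ⇒* {E, T}.
For each unit pair (A, B), copy every non-unit production of B to A, then drop all unit productions.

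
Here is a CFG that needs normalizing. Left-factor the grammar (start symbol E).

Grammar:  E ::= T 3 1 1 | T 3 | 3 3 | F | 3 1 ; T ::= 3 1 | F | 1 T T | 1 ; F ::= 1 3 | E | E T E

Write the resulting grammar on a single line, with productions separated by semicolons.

E ::= F | T 3 E' | 3 E''; T ::= 3 1 | F | 1 T'; F ::= 1 3 | E F'; E' ::= 1 1 | ε; E'' ::= 3 | 1; T' ::= T T | ε; F' ::= ε | T E

E has alternatives sharing prefix 'T 3': factor to E → T 3 E' with E' → 1 1 | ε.
E has alternatives sharing prefix '3': factor to E → 3 E'' with E'' → 3 | 1.
T has alternatives sharing prefix '1': factor to T → 1 T' with T' → T T | ε.
F has alternatives sharing prefix 'E': factor to F → E F' with F' → ε | T E.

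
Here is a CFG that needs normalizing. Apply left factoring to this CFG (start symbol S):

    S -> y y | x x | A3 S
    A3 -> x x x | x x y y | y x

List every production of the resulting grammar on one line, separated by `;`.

S -> y y | x x | A3 S; A3 -> y x | x x A3'; A3' -> x | y y

A3 has alternatives sharing prefix 'x x': factor to A3 → x x A3' with A3' → x | y y.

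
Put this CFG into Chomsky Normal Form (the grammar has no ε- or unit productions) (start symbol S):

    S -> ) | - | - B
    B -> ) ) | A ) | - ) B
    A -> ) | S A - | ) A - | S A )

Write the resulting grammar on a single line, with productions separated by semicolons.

S -> ) | - | X1 B; B -> X2 X2 | A X2 | X1 Y1; A -> ) | S Y2 | X2 Y3 | S Y4; X1 -> -; X2 -> ); Y1 -> X2 B; Y2 -> A X1; Y3 -> A X1; Y4 -> A X2

Introduce a nonterminal for each terminal appearing in a rule of length ≥ 2: X1 → -, X2 → ).
Binarize each right-hand side of length ≥ 3 by chaining fresh nonterminals (Y1, Y2, …): affected rules were B → X1 X2 B; A → S A X1; A → X2 A X1; A → S A X2.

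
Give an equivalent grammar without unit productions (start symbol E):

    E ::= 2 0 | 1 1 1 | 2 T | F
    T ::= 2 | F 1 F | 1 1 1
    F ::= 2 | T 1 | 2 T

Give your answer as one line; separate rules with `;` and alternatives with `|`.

Unit pairs: E ⇒* {F}.
Replace each nonterminal's rules with the union of the non-unit rules of every nonterminal it unit-derives.

E ::= 2 0 | 1 1 1 | 2 T | 2 | T 1; T ::= 2 | F 1 F | 1 1 1; F ::= 2 | T 1 | 2 T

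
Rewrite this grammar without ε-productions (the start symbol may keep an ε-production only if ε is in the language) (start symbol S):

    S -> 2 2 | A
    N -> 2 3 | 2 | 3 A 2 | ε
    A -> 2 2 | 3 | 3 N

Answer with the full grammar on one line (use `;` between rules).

S -> 2 2 | A; N -> 2 3 | 2 | 3 A 2; A -> 2 2 | 3 | 3 N

The nullable symbols are {N}.
ε ∉ L(G), so no ε-production is kept.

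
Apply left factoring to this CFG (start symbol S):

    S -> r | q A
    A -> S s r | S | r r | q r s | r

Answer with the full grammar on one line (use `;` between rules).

A has alternatives sharing prefix 'S': factor to A → S A' with A' → s r | ε.
A has alternatives sharing prefix 'r': factor to A → r A'' with A'' → r | ε.

S -> r | q A; A -> q r s | S A' | r A''; A' -> s r | ε; A'' -> r | ε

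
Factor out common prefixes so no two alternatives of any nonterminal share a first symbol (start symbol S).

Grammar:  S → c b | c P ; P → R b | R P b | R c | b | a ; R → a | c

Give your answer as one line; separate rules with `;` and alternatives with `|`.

S has alternatives sharing prefix 'c': factor to S → c S' with S' → b | P.
P has alternatives sharing prefix 'R': factor to P → R P' with P' → b | P b | c.

S → c S'; P → b | a | R P'; R → a | c; S' → b | P; P' → b | P b | c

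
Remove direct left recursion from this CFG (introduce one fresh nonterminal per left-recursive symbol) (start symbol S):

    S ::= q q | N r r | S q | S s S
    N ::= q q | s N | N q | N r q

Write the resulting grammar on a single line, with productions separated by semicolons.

Left recursion appears on S, N.
For S: α = {q, s S}, β = {q q, N r r}. Rewrite as S → β S' and S' → α S' | ε.
For N: α = {q, r q}, β = {q q, s N}. Rewrite as N → β N' and N' → α N' | ε.

S ::= q q S' | N r r S'; N ::= q q N' | s N N'; S' ::= q S' | s S S' | ε; N' ::= q N' | r q N' | ε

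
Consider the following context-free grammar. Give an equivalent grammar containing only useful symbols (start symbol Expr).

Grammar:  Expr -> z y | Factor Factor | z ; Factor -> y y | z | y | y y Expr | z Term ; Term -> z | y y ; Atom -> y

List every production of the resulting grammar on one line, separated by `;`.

Generating nonterminals: {Atom, Expr, Factor, Term}.
Reachable from Expr after that: {Expr, Factor, Term}.
Removed useless symbols: {Atom} and every production mentioning them.

Expr -> z y | Factor Factor | z; Factor -> y y | z | y | y y Expr | z Term; Term -> z | y y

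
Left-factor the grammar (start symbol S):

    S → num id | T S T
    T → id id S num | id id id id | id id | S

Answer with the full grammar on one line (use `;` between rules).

T has alternatives sharing prefix 'id id': factor to T → id id T' with T' → S num | id id | ε.

S → num id | T S T; T → S | id id T'; T' → S num | id id | epsilon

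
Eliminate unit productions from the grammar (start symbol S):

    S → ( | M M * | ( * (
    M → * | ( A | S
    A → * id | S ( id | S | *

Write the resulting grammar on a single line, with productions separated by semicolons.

Unit pairs: A ⇒* {S}; M ⇒* {S}.
For each unit pair (A, B), copy every non-unit production of B to A, then drop all unit productions.

S → ( | M M * | ( * (; M → ( | M M * | ( * ( | * | ( A; A → ( | M M * | ( * ( | * id | S ( id | *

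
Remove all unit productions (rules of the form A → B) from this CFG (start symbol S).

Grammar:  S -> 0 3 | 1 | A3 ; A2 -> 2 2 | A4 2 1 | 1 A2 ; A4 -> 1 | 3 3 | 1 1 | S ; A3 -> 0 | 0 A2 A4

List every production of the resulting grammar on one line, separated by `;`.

Unit pairs: A4 ⇒* {A3, S}; S ⇒* {A3}.
Replace each nonterminal's rules with the union of the non-unit rules of every nonterminal it unit-derives.

S -> 0 3 | 1 | 0 | 0 A2 A4; A2 -> 2 2 | A4 2 1 | 1 A2; A4 -> 1 | 3 3 | 1 1 | 0 3 | 0 | 0 A2 A4; A3 -> 0 | 0 A2 A4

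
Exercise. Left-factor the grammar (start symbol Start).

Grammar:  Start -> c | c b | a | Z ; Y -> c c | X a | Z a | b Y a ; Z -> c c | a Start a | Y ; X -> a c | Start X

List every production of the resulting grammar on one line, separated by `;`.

Start has alternatives sharing prefix 'c': factor to Start → c Start1 with Start1 → ε | b.

Start -> a | Z | c Start1; Y -> c c | X a | Z a | b Y a; Z -> c c | a Start a | Y; X -> a c | Start X; Start1 -> ε | b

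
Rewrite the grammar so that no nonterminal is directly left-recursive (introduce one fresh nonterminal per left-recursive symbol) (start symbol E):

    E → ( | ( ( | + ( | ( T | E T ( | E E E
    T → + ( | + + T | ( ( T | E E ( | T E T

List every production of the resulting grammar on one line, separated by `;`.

E → ( E' | ( ( E' | + ( E' | ( T E'; T → + ( T' | + + T T' | ( ( T T' | E E ( T'; E' → T ( E' | E E E' | epsilon; T' → E T T' | epsilon

Directly left-recursive nonterminals: E, T.
For E: α = {T (, E E}, β = {(, ( (, + (, ( T}. Rewrite as E → β E' and E' → α E' | ε.
For T: α = {E T}, β = {+ (, + + T, ( ( T, E E (}. Rewrite as T → β T' and T' → α T' | ε.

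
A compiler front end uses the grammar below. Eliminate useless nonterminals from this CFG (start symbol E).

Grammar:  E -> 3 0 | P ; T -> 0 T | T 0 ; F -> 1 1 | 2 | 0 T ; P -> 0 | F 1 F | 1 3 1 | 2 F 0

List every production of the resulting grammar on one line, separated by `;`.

E -> 3 0 | P; F -> 1 1 | 2; P -> 0 | F 1 F | 1 3 1 | 2 F 0

Generating nonterminals: {E, F, P}.
Reachable from E after that: {E, F, P}.
Removed useless symbols: {T} and every production mentioning them.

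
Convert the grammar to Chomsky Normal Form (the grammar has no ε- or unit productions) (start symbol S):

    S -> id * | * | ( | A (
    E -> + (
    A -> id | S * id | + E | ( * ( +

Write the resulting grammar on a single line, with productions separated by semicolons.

S -> X1 X2 | * | ( | A X3; E -> X4 X3; A -> id | S Y1 | X4 E | X3 Y2; X1 -> id; X2 -> *; X3 -> (; X4 -> +; Y1 -> X2 X1; Y2 -> X2 Y3; Y3 -> X3 X4

Introduce a nonterminal for each terminal appearing in a rule of length ≥ 2: X1 → id, X2 → *, X3 → (, X4 → +.
Binarize each right-hand side of length ≥ 3 by chaining fresh nonterminals (Y1, Y2, …): affected rules were A → S X2 X1; A → X3 X2 X3 X4.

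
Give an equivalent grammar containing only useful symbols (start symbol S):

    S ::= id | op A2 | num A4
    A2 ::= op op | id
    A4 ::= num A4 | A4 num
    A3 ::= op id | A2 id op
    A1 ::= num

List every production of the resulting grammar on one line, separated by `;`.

Generating nonterminals: {A1, A2, A3, S}.
Reachable from S after that: {A2, S}.
Removed useless symbols: {A1, A3, A4} and every production mentioning them.

S ::= id | op A2; A2 ::= op op | id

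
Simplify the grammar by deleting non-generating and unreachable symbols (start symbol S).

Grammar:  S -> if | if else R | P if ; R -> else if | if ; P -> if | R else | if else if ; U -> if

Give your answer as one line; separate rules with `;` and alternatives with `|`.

Generating nonterminals: {P, R, S, U}.
Reachable from S after that: {P, R, S}.
Removed useless symbols: {U} and every production mentioning them.

S -> if | if else R | P if; R -> else if | if; P -> if | R else | if else if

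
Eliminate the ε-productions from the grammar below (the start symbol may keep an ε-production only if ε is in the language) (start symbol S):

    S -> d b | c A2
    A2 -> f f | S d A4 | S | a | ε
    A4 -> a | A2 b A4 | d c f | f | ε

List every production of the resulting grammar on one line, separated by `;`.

S -> d b | c A2 | c; A2 -> f f | S d A4 | S d | S | a; A4 -> a | A2 b A4 | A2 b | b A4 | b | d c f | f

Nullable set = {A2, A4}.
ε ∉ L(G), so no ε-production is kept.
Add the nullable-subset variants: S → c A2 gives c A2 | c. A2 → S d A4 gives S d A4 | S d. A4 → A2 b A4 gives A2 b A4 | A2 b | b A4 | b.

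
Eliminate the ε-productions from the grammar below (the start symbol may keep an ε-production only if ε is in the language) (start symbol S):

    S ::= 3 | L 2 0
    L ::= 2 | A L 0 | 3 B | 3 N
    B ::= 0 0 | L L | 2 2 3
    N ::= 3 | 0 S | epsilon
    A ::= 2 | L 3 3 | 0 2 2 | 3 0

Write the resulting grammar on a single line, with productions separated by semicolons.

Nullable set = {N}.
ε ∉ L(G), so no ε-production is kept.
Expand every rule over subsets of its nullable positions: L → 3 N gives 3 N | 3.

S ::= 3 | L 2 0; L ::= 2 | A L 0 | 3 B | 3 N | 3; B ::= 0 0 | L L | 2 2 3; N ::= 3 | 0 S; A ::= 2 | L 3 3 | 0 2 2 | 3 0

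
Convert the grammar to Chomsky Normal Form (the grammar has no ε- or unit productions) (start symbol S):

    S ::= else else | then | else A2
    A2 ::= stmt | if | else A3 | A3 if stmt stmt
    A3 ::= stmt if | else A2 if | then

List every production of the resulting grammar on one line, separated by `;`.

S ::= X1 X1 | then | X1 A2; A2 ::= stmt | if | X1 A3 | A3 Y1; A3 ::= X3 X2 | X1 Y3 | then; X1 ::= else; X2 ::= if; X3 ::= stmt; Y1 ::= X2 Y2; Y2 ::= X3 X3; Y3 ::= A2 X2

Introduce a nonterminal for each terminal appearing in a rule of length ≥ 2: X1 → else, X2 → if, X3 → stmt.
Binarize each right-hand side of length ≥ 3 by chaining fresh nonterminals (Y1, Y2, …): affected rules were A2 → A3 X2 X3 X3; A3 → X1 A2 X2.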